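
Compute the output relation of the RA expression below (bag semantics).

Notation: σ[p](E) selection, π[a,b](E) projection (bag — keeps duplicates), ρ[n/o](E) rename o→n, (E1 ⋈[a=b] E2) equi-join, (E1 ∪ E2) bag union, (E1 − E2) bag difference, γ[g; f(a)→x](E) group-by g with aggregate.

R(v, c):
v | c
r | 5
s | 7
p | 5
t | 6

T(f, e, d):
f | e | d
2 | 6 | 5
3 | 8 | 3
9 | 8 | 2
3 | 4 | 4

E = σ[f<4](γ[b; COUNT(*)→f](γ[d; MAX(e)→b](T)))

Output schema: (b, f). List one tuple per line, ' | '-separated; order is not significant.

Row counts bottom-up:
  T → 4
  γ[d; MAX(e)→b](T) → 4
  γ[b; COUNT(*)→f](γ[d; MAX(e)→b](T)) → 3
  σ[f<4](γ[b; COUNT(*)→f](γ[d; MAX(e)→b](T))) → 3

== RESULT ==
b | f
4 | 1
6 | 1
8 | 2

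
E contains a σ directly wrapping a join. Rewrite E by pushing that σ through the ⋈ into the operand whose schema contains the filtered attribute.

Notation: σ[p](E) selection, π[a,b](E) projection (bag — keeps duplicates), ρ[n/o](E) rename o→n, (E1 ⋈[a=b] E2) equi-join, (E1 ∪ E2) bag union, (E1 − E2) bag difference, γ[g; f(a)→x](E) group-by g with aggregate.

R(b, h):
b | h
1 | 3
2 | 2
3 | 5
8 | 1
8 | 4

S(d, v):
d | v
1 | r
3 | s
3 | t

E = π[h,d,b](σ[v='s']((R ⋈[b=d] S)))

σ filters on v, owned by the right side.
E' = π[h,d,b]((R ⋈[b=d] σ[v='s'](S)))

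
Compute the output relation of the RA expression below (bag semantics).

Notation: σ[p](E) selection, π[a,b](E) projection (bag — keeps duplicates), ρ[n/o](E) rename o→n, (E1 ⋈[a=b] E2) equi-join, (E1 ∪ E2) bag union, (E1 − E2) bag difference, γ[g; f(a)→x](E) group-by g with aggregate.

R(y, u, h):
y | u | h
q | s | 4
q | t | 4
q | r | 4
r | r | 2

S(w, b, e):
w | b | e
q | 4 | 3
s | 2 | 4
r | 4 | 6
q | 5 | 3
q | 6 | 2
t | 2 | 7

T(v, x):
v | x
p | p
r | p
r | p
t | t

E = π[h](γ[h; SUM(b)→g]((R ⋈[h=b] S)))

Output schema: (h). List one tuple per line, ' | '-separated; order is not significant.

Subexpression sizes:
  R → 4
  S → 6
  (R ⋈[h=b] S) → 8
  γ[h; SUM(b)→g]((R ⋈[h=b] S)) → 2
  π[h](γ[h; SUM(b)→g]((R ⋈[h=b] S))) → 2

== RESULT ==
h
2
4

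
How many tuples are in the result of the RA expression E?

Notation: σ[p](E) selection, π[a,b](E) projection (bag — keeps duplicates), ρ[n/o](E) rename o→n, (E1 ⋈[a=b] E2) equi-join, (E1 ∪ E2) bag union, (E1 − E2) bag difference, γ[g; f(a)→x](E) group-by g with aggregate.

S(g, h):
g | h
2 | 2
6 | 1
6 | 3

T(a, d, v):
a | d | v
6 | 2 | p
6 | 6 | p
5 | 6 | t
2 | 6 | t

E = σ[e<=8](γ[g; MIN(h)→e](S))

Per-node cardinality:
  S → 3
  γ[g; MIN(h)→e](S) → 2
  σ[e<=8](γ[g; MIN(h)→e](S)) → 2

|E| = 2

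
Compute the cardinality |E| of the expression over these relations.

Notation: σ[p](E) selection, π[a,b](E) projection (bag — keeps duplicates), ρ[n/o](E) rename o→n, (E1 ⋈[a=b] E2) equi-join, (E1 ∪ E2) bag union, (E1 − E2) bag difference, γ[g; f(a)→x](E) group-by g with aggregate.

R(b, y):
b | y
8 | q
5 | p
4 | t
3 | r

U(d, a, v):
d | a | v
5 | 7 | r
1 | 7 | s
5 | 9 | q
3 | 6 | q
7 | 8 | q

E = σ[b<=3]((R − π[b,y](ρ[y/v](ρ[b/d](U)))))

Per-node cardinality:
  R → 4
  U → 5
  ρ[b/d](U) → 5
  ρ[y/v](ρ[b/d](U)) → 5
  π[b,y](ρ[y/v](ρ[b/d](U))) → 5
  (R − π[b,y](ρ[y/v](ρ[b/d](U)))) → 4
  σ[b<=3]((R − π[b,y](ρ[y/v](ρ[b/d](U))))) → 1

|E| = 1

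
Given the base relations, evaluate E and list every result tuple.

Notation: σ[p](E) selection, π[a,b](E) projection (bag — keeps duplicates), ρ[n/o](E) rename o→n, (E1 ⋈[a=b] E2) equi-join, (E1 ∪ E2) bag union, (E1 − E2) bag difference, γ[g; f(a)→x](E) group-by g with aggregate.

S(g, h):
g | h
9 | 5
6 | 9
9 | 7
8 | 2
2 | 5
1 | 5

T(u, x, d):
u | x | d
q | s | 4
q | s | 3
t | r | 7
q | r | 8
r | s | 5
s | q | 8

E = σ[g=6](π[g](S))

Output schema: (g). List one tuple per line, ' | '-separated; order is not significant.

Row counts bottom-up:
  S → 6
  π[g](S) → 6
  σ[g=6](π[g](S)) → 1

== RESULT ==
g
6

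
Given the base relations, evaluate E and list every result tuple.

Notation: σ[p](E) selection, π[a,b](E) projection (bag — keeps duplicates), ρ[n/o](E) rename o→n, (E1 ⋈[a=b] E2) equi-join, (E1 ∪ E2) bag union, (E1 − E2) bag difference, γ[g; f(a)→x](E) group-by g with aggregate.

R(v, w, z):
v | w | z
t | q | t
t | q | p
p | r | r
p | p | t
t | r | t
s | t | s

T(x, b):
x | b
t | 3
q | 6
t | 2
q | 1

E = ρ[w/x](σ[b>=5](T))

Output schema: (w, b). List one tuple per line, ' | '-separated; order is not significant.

Subexpression sizes:
  T → 4
  σ[b>=5](T) → 1
  ρ[w/x](σ[b>=5](T)) → 1

== RESULT ==
w | b
q | 6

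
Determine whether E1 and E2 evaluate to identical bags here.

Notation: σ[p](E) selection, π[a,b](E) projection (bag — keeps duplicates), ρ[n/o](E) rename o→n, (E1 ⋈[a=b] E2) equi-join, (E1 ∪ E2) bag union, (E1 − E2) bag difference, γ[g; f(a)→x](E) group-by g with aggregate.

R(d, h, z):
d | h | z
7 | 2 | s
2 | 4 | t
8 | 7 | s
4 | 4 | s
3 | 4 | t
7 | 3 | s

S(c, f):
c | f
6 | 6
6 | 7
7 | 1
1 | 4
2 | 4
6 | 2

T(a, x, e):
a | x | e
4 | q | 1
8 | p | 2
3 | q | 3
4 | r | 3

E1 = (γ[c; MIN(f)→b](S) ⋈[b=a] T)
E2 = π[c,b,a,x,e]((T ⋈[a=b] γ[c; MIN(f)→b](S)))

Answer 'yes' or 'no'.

E1 stepwise |·|:
  S → 6
  γ[c; MIN(f)→b](S) → 4
  T → 4
  (γ[c; MIN(f)→b](S) ⋈[b=a] T) → 4
E2 stepwise |·|:
  T → 4
  S → 6
  γ[c; MIN(f)→b](S) → 4
  (T ⋈[a=b] γ[c; MIN(f)→b](S)) → 4
  π[c,b,a,x,e]((T ⋈[a=b] γ[c; MIN(f)→b](S))) → 4

E1 and E2 produce the same multiset:
c | b | a | x | e
1 | 4 | 4 | q | 1
1 | 4 | 4 | r | 3
2 | 4 | 4 | q | 1
2 | 4 | 4 | r | 3

yes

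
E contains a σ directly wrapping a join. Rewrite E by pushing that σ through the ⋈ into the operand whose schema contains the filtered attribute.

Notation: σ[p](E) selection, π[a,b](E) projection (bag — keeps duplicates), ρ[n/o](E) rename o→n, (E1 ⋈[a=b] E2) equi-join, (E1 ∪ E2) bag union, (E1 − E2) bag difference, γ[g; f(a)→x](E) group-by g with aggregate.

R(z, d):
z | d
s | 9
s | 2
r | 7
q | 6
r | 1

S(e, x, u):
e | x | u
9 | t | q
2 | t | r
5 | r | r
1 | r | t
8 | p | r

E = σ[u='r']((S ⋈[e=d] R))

σ filters on u, owned by the left side.
E' = (σ[u='r'](S) ⋈[e=d] R)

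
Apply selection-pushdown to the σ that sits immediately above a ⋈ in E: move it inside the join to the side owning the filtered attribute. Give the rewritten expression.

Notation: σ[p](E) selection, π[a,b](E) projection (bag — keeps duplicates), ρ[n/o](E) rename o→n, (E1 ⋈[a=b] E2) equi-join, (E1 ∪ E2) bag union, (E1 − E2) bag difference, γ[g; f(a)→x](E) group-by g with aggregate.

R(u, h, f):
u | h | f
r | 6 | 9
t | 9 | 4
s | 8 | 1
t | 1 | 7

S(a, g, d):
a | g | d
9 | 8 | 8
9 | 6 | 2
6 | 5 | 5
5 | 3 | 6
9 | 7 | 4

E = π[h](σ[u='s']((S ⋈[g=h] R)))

σ filters on u, owned by the right side.
E' = π[h]((S ⋈[g=h] σ[u='s'](R)))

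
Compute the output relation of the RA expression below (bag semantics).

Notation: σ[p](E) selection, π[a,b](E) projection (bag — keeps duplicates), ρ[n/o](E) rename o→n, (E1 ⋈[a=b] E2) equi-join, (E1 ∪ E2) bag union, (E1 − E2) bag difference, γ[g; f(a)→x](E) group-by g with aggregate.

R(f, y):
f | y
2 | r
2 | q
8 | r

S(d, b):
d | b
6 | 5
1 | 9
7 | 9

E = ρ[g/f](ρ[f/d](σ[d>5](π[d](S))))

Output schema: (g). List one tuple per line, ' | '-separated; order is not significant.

Stepwise |·|:
  S → 3
  π[d](S) → 3
  σ[d>5](π[d](S)) → 2
  ρ[f/d](σ[d>5](π[d](S))) → 2
  ρ[g/f](ρ[f/d](σ[d>5](π[d](S)))) → 2

== RESULT ==
g
6
7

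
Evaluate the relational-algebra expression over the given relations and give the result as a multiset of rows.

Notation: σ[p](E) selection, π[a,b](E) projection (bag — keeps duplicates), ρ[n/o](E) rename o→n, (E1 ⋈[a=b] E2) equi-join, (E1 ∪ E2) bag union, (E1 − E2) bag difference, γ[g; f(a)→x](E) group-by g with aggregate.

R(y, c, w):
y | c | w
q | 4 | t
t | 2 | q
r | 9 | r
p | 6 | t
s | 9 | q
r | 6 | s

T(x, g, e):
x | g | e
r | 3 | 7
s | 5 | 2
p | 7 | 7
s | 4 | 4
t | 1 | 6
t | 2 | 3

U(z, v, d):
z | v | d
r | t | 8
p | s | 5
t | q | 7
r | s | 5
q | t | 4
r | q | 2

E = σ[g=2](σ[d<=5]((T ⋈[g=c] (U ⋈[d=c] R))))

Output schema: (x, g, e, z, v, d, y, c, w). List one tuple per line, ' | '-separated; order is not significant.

Stepwise |·|:
  T → 6
  U → 6
  R → 6
  (U ⋈[d=c] R) → 2
  (T ⋈[g=c] (U ⋈[d=c] R)) → 2
  σ[d<=5]((T ⋈[g=c] (U ⋈[d=c] R))) → 2
  σ[g=2](σ[d<=5]((T ⋈[g=c] (U ⋈[d=c] R)))) → 1

== RESULT ==
x | g | e | z | v | d | y | c | w
t | 2 | 3 | r | q | 2 | t | 2 | q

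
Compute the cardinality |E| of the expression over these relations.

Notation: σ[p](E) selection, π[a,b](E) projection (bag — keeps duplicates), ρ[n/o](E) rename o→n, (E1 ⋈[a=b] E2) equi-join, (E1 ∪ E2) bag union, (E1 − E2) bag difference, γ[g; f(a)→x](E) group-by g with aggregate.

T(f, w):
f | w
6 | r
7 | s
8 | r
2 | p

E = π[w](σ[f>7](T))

Per-node cardinality:
  T → 4
  σ[f>7](T) → 1
  π[w](σ[f>7](T)) → 1

|E| = 1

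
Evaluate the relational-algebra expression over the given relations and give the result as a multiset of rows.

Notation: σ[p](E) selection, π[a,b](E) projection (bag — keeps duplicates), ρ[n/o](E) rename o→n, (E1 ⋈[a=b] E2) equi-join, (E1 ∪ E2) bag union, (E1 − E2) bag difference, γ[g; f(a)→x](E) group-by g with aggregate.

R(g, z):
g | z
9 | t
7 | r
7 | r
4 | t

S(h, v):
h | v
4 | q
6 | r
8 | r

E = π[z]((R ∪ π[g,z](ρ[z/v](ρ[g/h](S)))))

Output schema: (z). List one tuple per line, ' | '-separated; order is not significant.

Per-node cardinality:
  R → 4
  S → 3
  ρ[g/h](S) → 3
  ρ[z/v](ρ[g/h](S)) → 3
  π[g,z](ρ[z/v](ρ[g/h](S))) → 3
  (R ∪ π[g,z](ρ[z/v](ρ[g/h](S)))) → 7
  π[z]((R ∪ π[g,z](ρ[z/v](ρ[g/h](S))))) → 7

== RESULT ==
z
q
r
r
r
r
t
t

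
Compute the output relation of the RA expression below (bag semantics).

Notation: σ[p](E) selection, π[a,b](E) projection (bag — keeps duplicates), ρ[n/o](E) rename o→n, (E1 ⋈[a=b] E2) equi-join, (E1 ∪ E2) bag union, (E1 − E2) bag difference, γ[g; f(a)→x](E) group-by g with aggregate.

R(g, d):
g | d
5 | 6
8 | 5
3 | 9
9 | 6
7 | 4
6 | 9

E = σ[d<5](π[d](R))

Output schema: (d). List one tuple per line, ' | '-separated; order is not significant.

Row counts bottom-up:
  R → 6
  π[d](R) → 6
  σ[d<5](π[d](R)) → 1

== RESULT ==
d
4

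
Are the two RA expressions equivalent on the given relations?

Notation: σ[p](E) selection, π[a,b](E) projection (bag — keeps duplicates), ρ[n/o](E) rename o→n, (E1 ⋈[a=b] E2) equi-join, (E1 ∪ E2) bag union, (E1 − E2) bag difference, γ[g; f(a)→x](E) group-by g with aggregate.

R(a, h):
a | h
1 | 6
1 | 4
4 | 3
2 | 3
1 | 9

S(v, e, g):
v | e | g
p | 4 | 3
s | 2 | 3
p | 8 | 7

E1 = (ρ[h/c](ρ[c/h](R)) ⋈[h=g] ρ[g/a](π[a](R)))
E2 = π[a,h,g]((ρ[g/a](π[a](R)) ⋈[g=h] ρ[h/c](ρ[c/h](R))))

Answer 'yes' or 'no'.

E1 subexpression sizes:
  R → 5
  ρ[c/h](R) → 5
  ρ[h/c](ρ[c/h](R)) → 5
  R → 5
  π[a](R) → 5
  ρ[g/a](π[a](R)) → 5
  (ρ[h/c](ρ[c/h](R)) ⋈[h=g] ρ[g/a](π[a](R))) → 1
E2 subexpression sizes:
  R → 5
  π[a](R) → 5
  ρ[g/a](π[a](R)) → 5
  R → 5
  ρ[c/h](R) → 5
  ρ[h/c](ρ[c/h](R)) → 5
  (ρ[g/a](π[a](R)) ⋈[g=h] ρ[h/c](ρ[c/h](R))) → 1
  π[a,h,g]((ρ[g/a](π[a](R)) ⋈[g=h] ρ[h/c](ρ[c/h](R)))) → 1

E1 and E2 produce the same multiset:
a | h | g
1 | 4 | 4

yes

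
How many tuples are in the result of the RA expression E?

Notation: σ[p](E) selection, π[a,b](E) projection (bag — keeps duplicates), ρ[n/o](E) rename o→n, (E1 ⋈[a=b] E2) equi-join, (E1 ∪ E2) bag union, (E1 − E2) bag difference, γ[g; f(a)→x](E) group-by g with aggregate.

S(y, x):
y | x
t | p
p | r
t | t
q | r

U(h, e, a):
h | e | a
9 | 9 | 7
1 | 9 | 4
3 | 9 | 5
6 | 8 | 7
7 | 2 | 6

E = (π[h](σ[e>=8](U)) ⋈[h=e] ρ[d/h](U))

Subexpression sizes:
  U → 5
  σ[e>=8](U) → 4
  π[h](σ[e>=8](U)) → 4
  U → 5
  ρ[d/h](U) → 5
  (π[h](σ[e>=8](U)) ⋈[h=e] ρ[d/h](U)) → 3

|E| = 3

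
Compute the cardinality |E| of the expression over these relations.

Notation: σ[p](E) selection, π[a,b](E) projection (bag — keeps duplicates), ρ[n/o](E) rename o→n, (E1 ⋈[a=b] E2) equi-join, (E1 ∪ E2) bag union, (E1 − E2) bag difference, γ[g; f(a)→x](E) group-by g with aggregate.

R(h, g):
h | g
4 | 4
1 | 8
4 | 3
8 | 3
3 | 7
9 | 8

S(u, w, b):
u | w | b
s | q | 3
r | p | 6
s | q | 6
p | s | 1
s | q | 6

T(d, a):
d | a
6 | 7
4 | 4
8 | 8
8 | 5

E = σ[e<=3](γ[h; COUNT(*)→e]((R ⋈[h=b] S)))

Subexpression sizes:
  R → 6
  S → 5
  (R ⋈[h=b] S) → 2
  γ[h; COUNT(*)→e]((R ⋈[h=b] S)) → 2
  σ[e<=3](γ[h; COUNT(*)→e]((R ⋈[h=b] S))) → 2

|E| = 2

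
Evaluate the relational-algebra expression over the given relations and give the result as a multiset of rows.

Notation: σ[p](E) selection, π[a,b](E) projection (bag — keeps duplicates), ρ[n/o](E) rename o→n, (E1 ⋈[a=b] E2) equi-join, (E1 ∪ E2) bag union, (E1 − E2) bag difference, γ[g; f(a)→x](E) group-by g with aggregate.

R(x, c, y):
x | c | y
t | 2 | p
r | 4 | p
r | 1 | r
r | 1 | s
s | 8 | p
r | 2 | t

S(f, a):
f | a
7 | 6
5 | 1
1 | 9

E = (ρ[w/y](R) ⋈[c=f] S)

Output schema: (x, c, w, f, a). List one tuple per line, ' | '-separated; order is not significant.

Row counts bottom-up:
  R → 6
  ρ[w/y](R) → 6
  S → 3
  (ρ[w/y](R) ⋈[c=f] S) → 2

== RESULT ==
x | c | w | f | a
r | 1 | r | 1 | 9
r | 1 | s | 1 | 9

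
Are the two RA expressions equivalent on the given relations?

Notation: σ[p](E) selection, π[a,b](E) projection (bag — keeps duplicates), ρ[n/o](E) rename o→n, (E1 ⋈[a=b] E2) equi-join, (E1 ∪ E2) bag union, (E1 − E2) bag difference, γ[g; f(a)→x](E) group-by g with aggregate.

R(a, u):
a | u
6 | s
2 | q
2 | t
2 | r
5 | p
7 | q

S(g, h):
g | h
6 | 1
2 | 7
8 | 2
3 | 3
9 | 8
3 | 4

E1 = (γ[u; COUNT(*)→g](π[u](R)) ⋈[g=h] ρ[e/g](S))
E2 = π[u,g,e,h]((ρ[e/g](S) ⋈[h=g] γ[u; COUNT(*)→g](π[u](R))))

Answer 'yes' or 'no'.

E1 subexpression sizes:
  R → 6
  π[u](R) → 6
  γ[u; COUNT(*)→g](π[u](R)) → 5
  S → 6
  ρ[e/g](S) → 6
  (γ[u; COUNT(*)→g](π[u](R)) ⋈[g=h] ρ[e/g](S)) → 5
E2 subexpression sizes:
  S → 6
  ρ[e/g](S) → 6
  R → 6
  π[u](R) → 6
  γ[u; COUNT(*)→g](π[u](R)) → 5
  (ρ[e/g](S) ⋈[h=g] γ[u; COUNT(*)→g](π[u](R))) → 5
  π[u,g,e,h]((ρ[e/g](S) ⋈[h=g] γ[u; COUNT(*)→g](π[u](R)))) → 5

E1 and E2 produce the same multiset:
u | g | e | h
p | 1 | 6 | 1
q | 2 | 8 | 2
r | 1 | 6 | 1
s | 1 | 6 | 1
t | 1 | 6 | 1

yes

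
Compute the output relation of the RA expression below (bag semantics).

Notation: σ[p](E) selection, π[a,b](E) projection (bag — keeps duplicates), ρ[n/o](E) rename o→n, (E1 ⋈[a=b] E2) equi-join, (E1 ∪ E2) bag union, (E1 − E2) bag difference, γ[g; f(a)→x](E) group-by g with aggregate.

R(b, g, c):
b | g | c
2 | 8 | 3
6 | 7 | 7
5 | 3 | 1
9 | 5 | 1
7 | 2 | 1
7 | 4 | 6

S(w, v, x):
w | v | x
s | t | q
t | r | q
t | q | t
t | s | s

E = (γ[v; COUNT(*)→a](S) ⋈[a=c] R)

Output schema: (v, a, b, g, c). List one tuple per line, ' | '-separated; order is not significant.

Subexpression sizes:
  S → 4
  γ[v; COUNT(*)→a](S) → 4
  R → 6
  (γ[v; COUNT(*)→a](S) ⋈[a=c] R) → 12

== RESULT ==
v | a | b | g | c
q | 1 | 5 | 3 | 1
q | 1 | 7 | 2 | 1
q | 1 | 9 | 5 | 1
r | 1 | 5 | 3 | 1
r | 1 | 7 | 2 | 1
r | 1 | 9 | 5 | 1
s | 1 | 5 | 3 | 1
s | 1 | 7 | 2 | 1
s | 1 | 9 | 5 | 1
t | 1 | 5 | 3 | 1
t | 1 | 7 | 2 | 1
t | 1 | 9 | 5 | 1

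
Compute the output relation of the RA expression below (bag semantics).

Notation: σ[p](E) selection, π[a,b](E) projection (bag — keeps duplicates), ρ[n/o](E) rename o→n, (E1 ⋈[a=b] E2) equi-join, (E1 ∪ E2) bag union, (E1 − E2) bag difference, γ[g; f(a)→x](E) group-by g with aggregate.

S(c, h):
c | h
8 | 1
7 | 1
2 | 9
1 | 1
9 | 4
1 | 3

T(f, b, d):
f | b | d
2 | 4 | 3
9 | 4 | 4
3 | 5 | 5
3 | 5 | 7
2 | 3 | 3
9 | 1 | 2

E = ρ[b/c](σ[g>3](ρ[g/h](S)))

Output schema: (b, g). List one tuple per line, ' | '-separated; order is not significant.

Stepwise |·|:
  S → 6
  ρ[g/h](S) → 6
  σ[g>3](ρ[g/h](S)) → 2
  ρ[b/c](σ[g>3](ρ[g/h](S))) → 2

== RESULT ==
b | g
2 | 9
9 | 4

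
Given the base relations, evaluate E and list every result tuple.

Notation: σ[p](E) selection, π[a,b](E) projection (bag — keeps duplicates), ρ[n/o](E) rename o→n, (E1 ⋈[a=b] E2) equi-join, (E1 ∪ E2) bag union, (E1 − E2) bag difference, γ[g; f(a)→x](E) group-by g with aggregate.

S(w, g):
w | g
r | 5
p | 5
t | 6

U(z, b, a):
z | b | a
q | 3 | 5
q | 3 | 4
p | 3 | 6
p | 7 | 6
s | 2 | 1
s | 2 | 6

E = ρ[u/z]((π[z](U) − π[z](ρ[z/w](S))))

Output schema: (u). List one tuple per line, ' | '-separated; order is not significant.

Stepwise |·|:
  U → 6
  π[z](U) → 6
  S → 3
  ρ[z/w](S) → 3
  π[z](ρ[z/w](S)) → 3
  (π[z](U) − π[z](ρ[z/w](S))) → 5
  ρ[u/z]((π[z](U) − π[z](ρ[z/w](S)))) → 5

== RESULT ==
u
p
q
q
s
s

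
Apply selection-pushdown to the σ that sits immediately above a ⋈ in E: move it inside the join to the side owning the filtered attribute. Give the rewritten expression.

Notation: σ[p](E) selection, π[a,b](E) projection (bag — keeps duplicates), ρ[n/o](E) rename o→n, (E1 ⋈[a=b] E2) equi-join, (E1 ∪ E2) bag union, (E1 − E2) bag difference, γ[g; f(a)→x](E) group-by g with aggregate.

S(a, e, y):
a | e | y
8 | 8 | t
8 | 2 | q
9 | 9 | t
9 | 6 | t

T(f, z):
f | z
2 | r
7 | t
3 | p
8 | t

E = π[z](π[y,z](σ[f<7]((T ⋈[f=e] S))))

σ filters on f, owned by the left side.
E' = π[z](π[y,z]((σ[f<7](T) ⋈[f=e] S)))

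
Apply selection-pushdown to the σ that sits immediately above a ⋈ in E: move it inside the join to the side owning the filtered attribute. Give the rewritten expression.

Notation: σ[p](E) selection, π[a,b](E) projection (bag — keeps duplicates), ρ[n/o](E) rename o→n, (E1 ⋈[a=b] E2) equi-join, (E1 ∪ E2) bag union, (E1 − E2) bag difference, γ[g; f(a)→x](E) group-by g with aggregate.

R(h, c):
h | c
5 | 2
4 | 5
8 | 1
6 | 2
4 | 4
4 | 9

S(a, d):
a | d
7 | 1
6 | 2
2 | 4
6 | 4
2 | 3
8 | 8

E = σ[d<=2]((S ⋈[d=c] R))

σ filters on d, owned by the left side.
E' = (σ[d<=2](S) ⋈[d=c] R)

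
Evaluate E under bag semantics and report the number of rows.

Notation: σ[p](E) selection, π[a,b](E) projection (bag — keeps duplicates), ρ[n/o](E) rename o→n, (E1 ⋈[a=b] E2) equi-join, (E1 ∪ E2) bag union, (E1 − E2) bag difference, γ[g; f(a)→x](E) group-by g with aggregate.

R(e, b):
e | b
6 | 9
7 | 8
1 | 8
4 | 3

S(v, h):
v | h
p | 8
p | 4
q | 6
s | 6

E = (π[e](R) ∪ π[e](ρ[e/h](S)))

Per-node cardinality:
  R → 4
  π[e](R) → 4
  S → 4
  ρ[e/h](S) → 4
  π[e](ρ[e/h](S)) → 4
  (π[e](R) ∪ π[e](ρ[e/h](S))) → 8

|E| = 8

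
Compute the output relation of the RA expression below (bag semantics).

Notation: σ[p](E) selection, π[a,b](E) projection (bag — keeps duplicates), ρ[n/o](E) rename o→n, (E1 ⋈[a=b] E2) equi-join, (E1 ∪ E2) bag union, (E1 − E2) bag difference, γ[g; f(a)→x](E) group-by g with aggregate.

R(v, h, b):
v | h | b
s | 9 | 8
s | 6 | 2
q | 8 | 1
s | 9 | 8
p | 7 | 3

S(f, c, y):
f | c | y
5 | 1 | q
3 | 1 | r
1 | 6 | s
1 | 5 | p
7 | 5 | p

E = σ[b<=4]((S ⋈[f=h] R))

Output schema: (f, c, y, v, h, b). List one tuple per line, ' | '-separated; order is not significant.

Per-node cardinality:
  S → 5
  R → 5
  (S ⋈[f=h] R) → 1
  σ[b<=4]((S ⋈[f=h] R)) → 1

== RESULT ==
f | c | y | v | h | b
7 | 5 | p | p | 7 | 3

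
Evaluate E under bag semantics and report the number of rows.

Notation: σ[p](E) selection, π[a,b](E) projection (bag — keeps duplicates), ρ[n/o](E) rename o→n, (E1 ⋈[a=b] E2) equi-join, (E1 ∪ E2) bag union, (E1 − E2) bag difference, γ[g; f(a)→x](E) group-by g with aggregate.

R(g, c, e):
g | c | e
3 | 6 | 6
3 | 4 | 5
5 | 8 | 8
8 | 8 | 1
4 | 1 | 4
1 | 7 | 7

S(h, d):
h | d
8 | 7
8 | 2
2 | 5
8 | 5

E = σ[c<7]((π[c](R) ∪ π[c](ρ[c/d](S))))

Subexpression sizes:
  R → 6
  π[c](R) → 6
  S → 4
  ρ[c/d](S) → 4
  π[c](ρ[c/d](S)) → 4
  (π[c](R) ∪ π[c](ρ[c/d](S))) → 10
  σ[c<7]((π[c](R) ∪ π[c](ρ[c/d](S)))) → 6

|E| = 6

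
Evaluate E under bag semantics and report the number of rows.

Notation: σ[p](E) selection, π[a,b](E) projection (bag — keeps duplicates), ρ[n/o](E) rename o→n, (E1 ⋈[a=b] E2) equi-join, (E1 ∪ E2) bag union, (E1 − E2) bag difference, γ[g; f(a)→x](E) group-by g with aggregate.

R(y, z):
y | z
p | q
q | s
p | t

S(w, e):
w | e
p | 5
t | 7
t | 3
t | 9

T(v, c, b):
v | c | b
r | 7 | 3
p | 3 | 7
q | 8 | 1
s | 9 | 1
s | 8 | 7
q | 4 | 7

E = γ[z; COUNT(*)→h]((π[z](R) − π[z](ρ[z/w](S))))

Row counts bottom-up:
  R → 3
  π[z](R) → 3
  S → 4
  ρ[z/w](S) → 4
  π[z](ρ[z/w](S)) → 4
  (π[z](R) − π[z](ρ[z/w](S))) → 2
  γ[z; COUNT(*)→h]((π[z](R) − π[z](ρ[z/w](S)))) → 2

|E| = 2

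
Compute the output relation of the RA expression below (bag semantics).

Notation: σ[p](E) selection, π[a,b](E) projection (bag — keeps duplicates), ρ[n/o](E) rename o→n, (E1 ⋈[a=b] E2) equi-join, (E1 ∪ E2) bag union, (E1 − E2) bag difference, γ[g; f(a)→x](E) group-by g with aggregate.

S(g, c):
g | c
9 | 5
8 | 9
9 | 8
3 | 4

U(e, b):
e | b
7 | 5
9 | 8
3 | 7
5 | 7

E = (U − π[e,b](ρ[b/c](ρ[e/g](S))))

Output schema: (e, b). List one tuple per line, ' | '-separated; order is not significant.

Row counts bottom-up:
  U → 4
  S → 4
  ρ[e/g](S) → 4
  ρ[b/c](ρ[e/g](S)) → 4
  π[e,b](ρ[b/c](ρ[e/g](S))) → 4
  (U − π[e,b](ρ[b/c](ρ[e/g](S)))) → 3

== RESULT ==
e | b
3 | 7
5 | 7
7 | 5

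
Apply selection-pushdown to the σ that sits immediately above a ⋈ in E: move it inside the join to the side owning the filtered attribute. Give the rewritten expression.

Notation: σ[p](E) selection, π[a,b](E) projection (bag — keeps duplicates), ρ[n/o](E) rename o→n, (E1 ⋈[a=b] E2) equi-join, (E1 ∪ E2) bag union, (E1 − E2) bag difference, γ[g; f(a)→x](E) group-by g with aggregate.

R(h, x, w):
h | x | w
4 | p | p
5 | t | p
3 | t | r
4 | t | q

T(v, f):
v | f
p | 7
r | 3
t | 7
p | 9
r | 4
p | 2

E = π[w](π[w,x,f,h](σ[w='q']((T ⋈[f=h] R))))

σ filters on w, owned by the right side.
E' = π[w](π[w,x,f,h]((T ⋈[f=h] σ[w='q'](R))))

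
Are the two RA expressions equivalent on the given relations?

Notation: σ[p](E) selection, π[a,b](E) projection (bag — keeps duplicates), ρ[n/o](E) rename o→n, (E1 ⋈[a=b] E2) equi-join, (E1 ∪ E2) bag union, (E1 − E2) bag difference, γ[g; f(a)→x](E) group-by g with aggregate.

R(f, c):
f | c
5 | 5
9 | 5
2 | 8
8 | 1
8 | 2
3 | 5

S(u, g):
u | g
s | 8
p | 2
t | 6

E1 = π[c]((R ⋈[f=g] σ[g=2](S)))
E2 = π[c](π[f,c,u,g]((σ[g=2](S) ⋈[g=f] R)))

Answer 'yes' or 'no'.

E1 stepwise |·|:
  R → 6
  S → 3
  σ[g=2](S) → 1
  (R ⋈[f=g] σ[g=2](S)) → 1
  π[c]((R ⋈[f=g] σ[g=2](S))) → 1
E2 stepwise |·|:
  S → 3
  σ[g=2](S) → 1
  R → 6
  (σ[g=2](S) ⋈[g=f] R) → 1
  π[f,c,u,g]((σ[g=2](S) ⋈[g=f] R)) → 1
  π[c](π[f,c,u,g]((σ[g=2](S) ⋈[g=f] R))) → 1

E1 and E2 produce the same multiset:
c
8

yes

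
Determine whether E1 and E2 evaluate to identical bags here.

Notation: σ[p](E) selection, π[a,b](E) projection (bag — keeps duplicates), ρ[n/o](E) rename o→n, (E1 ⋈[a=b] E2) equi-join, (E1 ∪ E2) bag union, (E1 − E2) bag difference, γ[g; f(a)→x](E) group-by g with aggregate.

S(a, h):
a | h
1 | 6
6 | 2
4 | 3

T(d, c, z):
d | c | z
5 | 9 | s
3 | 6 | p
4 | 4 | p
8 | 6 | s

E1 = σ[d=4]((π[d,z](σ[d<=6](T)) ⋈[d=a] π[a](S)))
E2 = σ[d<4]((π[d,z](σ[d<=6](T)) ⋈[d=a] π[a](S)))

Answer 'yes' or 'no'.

E1 subexpression sizes:
  T → 4
  σ[d<=6](T) → 3
  π[d,z](σ[d<=6](T)) → 3
  S → 3
  π[a](S) → 3
  (π[d,z](σ[d<=6](T)) ⋈[d=a] π[a](S)) → 1
  σ[d=4]((π[d,z](σ[d<=6](T)) ⋈[d=a] π[a](S))) → 1
E2 subexpression sizes:
  T → 4
  σ[d<=6](T) → 3
  π[d,z](σ[d<=6](T)) → 3
  S → 3
  π[a](S) → 3
  (π[d,z](σ[d<=6](T)) ⋈[d=a] π[a](S)) → 1
  σ[d<4]((π[d,z](σ[d<=6](T)) ⋈[d=a] π[a](S))) → 0

E1 result:
d | z | a
4 | p | 4
E2 result:
d | z | a
(0 rows)
Witness: (4, 'p', 4) appears 1× in E1 but 0× in E2.

no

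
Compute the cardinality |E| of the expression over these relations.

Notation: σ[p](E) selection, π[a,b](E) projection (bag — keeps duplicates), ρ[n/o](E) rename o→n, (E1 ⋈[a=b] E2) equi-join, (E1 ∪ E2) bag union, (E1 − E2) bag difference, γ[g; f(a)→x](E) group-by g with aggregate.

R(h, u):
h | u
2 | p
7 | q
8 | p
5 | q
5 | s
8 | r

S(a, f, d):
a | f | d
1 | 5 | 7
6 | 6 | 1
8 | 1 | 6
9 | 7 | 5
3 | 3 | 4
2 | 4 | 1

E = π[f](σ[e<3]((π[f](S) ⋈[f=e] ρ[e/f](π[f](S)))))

Per-node cardinality:
  S → 6
  π[f](S) → 6
  S → 6
  π[f](S) → 6
  ρ[e/f](π[f](S)) → 6
  (π[f](S) ⋈[f=e] ρ[e/f](π[f](S))) → 6
  σ[e<3]((π[f](S) ⋈[f=e] ρ[e/f](π[f](S)))) → 1
  π[f](σ[e<3]((π[f](S) ⋈[f=e] ρ[e/f](π[f](S))))) → 1

|E| = 1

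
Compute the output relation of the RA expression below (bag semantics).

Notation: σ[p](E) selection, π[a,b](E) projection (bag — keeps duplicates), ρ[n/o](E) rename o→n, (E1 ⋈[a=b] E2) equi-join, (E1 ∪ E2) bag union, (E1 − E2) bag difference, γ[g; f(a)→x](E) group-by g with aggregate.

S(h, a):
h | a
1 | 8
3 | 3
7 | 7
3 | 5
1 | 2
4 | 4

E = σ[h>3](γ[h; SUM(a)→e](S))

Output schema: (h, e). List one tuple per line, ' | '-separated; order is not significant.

Subexpression sizes:
  S → 6
  γ[h; SUM(a)→e](S) → 4
  σ[h>3](γ[h; SUM(a)→e](S)) → 2

== RESULT ==
h | e
4 | 4
7 | 7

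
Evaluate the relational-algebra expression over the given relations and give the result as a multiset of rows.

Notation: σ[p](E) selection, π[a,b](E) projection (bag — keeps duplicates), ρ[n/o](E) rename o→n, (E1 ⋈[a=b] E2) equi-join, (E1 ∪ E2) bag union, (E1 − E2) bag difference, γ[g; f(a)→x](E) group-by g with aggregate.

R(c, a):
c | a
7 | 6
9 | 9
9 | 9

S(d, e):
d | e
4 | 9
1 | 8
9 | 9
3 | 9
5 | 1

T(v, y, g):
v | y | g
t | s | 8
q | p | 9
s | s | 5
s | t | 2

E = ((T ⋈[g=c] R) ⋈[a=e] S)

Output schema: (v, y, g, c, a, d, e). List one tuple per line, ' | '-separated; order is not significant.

Subexpression sizes:
  T → 4
  R → 3
  (T ⋈[g=c] R) → 2
  S → 5
  ((T ⋈[g=c] R) ⋈[a=e] S) → 6

== RESULT ==
v | y | g | c | a | d | e
q | p | 9 | 9 | 9 | 3 | 9
q | p | 9 | 9 | 9 | 3 | 9
q | p | 9 | 9 | 9 | 4 | 9
q | p | 9 | 9 | 9 | 4 | 9
q | p | 9 | 9 | 9 | 9 | 9
q | p | 9 | 9 | 9 | 9 | 9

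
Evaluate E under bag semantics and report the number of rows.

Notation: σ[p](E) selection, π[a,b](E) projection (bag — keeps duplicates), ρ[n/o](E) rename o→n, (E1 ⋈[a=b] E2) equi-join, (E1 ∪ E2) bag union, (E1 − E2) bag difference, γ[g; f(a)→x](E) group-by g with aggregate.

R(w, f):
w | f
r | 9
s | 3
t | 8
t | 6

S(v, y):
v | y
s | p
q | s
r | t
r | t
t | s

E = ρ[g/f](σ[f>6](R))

Stepwise |·|:
  R → 4
  σ[f>6](R) → 2
  ρ[g/f](σ[f>6](R)) → 2

|E| = 2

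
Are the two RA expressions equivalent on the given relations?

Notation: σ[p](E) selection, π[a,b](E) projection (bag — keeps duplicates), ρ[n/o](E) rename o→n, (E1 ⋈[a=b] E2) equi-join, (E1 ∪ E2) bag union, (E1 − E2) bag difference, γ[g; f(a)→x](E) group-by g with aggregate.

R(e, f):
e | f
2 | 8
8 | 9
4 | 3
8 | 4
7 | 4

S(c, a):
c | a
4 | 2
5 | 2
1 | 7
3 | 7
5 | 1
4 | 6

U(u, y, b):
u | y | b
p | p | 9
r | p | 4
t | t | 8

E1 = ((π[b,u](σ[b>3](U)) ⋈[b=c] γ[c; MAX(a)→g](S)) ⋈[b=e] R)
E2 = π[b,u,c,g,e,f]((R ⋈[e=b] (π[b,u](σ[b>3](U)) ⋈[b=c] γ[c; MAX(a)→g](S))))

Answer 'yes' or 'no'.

E1 per-node cardinality:
  U → 3
  σ[b>3](U) → 3
  π[b,u](σ[b>3](U)) → 3
  S → 6
  γ[c; MAX(a)→g](S) → 4
  (π[b,u](σ[b>3](U)) ⋈[b=c] γ[c; MAX(a)→g](S)) → 1
  R → 5
  ((π[b,u](σ[b>3](U)) ⋈[b=c] γ[c; MAX(a)→g](S)) ⋈[b=e] R) → 1
E2 per-node cardinality:
  R → 5
  U → 3
  σ[b>3](U) → 3
  π[b,u](σ[b>3](U)) → 3
  S → 6
  γ[c; MAX(a)→g](S) → 4
  (π[b,u](σ[b>3](U)) ⋈[b=c] γ[c; MAX(a)→g](S)) → 1
  (R ⋈[e=b] (π[b,u](σ[b>3](U)) ⋈[b=c] γ[c; MAX(a)→g](S))) → 1
  π[b,u,c,g,e,f]((R ⋈[e=b] (π[b,u](σ[b>3](U)) ⋈[b=c] γ[c; MAX(a)→g](S)))) → 1

E1 and E2 produce the same multiset:
b | u | c | g | e | f
4 | r | 4 | 6 | 4 | 3

yes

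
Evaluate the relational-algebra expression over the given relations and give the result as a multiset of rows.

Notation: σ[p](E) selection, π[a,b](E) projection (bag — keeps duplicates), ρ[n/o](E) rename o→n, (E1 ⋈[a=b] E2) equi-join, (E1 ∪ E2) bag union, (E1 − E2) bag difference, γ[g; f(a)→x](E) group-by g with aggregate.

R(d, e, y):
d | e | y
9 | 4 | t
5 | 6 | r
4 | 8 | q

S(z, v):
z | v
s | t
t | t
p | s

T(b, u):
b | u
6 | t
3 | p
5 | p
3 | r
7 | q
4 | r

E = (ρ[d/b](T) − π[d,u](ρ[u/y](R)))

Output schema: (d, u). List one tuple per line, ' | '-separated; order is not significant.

Subexpression sizes:
  T → 6
  ρ[d/b](T) → 6
  R → 3
  ρ[u/y](R) → 3
  π[d,u](ρ[u/y](R)) → 3
  (ρ[d/b](T) − π[d,u](ρ[u/y](R))) → 6

== RESULT ==
d | u
3 | p
3 | r
4 | r
5 | p
6 | t
7 | q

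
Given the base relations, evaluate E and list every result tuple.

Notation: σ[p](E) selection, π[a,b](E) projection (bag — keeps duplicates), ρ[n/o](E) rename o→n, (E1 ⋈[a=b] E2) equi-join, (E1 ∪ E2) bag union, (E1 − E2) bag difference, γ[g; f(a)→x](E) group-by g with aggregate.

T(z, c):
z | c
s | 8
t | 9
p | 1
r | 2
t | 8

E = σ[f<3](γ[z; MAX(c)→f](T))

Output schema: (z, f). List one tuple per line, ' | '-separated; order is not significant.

Per-node cardinality:
  T → 5
  γ[z; MAX(c)→f](T) → 4
  σ[f<3](γ[z; MAX(c)→f](T)) → 2

== RESULT ==
z | f
p | 1
r | 2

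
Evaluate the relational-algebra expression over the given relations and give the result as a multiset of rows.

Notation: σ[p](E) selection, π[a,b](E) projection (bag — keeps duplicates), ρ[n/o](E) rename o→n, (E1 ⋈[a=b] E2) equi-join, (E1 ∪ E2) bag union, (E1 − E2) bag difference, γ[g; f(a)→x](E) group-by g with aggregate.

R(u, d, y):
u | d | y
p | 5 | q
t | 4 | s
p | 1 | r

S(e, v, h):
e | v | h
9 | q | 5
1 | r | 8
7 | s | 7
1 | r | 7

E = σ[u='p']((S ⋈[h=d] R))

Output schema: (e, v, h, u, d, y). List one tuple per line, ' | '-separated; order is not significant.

Subexpression sizes:
  S → 4
  R → 3
  (S ⋈[h=d] R) → 1
  σ[u='p']((S ⋈[h=d] R)) → 1

== RESULT ==
e | v | h | u | d | y
9 | q | 5 | p | 5 | q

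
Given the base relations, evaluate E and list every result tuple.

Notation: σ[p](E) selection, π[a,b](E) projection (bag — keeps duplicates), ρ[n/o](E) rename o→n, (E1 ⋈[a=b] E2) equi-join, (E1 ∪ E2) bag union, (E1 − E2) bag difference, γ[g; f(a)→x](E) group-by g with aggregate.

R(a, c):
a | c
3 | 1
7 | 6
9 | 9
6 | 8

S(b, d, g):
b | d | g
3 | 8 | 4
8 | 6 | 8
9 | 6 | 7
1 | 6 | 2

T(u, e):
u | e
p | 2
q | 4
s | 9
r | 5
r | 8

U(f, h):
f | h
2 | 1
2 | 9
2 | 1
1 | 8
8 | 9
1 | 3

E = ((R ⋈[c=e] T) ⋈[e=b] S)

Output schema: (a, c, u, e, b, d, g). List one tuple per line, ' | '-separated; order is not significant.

Subexpression sizes:
  R → 4
  T → 5
  (R ⋈[c=e] T) → 2
  S → 4
  ((R ⋈[c=e] T) ⋈[e=b] S) → 2

== RESULT ==
a | c | u | e | b | d | g
6 | 8 | r | 8 | 8 | 6 | 8
9 | 9 | s | 9 | 9 | 6 | 7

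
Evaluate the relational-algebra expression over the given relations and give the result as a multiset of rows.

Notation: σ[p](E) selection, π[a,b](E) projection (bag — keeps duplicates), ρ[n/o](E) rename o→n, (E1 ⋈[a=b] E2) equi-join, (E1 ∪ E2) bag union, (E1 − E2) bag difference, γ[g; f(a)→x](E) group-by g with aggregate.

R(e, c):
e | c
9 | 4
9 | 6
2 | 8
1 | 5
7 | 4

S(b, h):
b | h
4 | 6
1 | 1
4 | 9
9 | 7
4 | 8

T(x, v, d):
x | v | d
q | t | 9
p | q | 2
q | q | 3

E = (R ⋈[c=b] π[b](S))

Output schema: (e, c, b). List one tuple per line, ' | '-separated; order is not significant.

Row counts bottom-up:
  R → 5
  S → 5
  π[b](S) → 5
  (R ⋈[c=b] π[b](S)) → 6

== RESULT ==
e | c | b
7 | 4 | 4
7 | 4 | 4
7 | 4 | 4
9 | 4 | 4
9 | 4 | 4
9 | 4 | 4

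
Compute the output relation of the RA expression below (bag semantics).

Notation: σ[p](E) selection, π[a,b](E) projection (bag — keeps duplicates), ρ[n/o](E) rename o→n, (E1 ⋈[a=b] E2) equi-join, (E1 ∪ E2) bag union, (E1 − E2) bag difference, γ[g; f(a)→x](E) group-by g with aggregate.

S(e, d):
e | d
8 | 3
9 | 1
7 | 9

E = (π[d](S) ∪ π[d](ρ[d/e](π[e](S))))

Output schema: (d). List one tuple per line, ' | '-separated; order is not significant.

Subexpression sizes:
  S → 3
  π[d](S) → 3
  S → 3
  π[e](S) → 3
  ρ[d/e](π[e](S)) → 3
  π[d](ρ[d/e](π[e](S))) → 3
  (π[d](S) ∪ π[d](ρ[d/e](π[e](S)))) → 6

== RESULT ==
d
1
3
7
8
9
9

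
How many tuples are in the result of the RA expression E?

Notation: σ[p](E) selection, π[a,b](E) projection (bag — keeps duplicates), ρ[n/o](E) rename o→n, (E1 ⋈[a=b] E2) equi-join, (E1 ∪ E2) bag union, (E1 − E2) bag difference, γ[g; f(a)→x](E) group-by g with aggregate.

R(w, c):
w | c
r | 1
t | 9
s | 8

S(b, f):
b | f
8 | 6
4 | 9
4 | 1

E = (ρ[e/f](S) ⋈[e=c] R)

Per-node cardinality:
  S → 3
  ρ[e/f](S) → 3
  R → 3
  (ρ[e/f](S) ⋈[e=c] R) → 2

|E| = 2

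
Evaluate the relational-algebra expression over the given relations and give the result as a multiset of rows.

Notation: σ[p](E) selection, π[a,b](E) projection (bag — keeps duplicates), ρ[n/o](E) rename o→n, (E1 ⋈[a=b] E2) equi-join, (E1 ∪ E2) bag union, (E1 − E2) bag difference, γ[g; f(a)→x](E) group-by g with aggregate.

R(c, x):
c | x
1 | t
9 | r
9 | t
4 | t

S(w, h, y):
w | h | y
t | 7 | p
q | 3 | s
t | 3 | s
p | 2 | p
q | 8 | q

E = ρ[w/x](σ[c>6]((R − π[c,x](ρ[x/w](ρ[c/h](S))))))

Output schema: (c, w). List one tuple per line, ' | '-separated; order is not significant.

Row counts bottom-up:
  R → 4
  S → 5
  ρ[c/h](S) → 5
  ρ[x/w](ρ[c/h](S)) → 5
  π[c,x](ρ[x/w](ρ[c/h](S))) → 5
  (R − π[c,x](ρ[x/w](ρ[c/h](S)))) → 4
  σ[c>6]((R − π[c,x](ρ[x/w](ρ[c/h](S))))) → 2
  ρ[w/x](σ[c>6]((R − π[c,x](ρ[x/w](ρ[c/h](S)))))) → 2

== RESULT ==
c | w
9 | r
9 | t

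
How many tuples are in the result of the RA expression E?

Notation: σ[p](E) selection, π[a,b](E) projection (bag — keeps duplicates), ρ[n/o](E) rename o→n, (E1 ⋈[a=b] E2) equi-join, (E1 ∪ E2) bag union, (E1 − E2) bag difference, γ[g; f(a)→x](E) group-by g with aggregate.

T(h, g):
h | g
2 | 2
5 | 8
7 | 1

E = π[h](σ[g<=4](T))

Per-node cardinality:
  T → 3
  σ[g<=4](T) → 2
  π[h](σ[g<=4](T)) → 2

|E| = 2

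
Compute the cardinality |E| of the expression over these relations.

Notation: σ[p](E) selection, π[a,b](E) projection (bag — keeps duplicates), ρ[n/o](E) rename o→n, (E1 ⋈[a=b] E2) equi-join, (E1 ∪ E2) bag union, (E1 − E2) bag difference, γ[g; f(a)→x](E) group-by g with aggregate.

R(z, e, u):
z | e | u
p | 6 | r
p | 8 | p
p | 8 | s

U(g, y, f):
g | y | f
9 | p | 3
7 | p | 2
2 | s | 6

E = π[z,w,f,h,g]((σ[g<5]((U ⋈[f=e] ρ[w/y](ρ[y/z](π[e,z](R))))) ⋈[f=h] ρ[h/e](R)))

Subexpression sizes:
  U → 3
  R → 3
  π[e,z](R) → 3
  ρ[y/z](π[e,z](R)) → 3
  ρ[w/y](ρ[y/z](π[e,z](R))) → 3
  (U ⋈[f=e] ρ[w/y](ρ[y/z](π[e,z](R)))) → 1
  σ[g<5]((U ⋈[f=e] ρ[w/y](ρ[y/z](π[e,z](R))))) → 1
  R → 3
  ρ[h/e](R) → 3
  (σ[g<5]((U ⋈[f=e] ρ[w/y](ρ[y/z](π[e,z](R))))) ⋈[f=h] ρ[h/e](R)) → 1
  π[z,w,f,h,g]((σ[g<5]((U ⋈[f=e] ρ[w/y](ρ[y/z](π[e,z](R))))) ⋈[f=h] ρ[h/e](R))) → 1

|E| = 1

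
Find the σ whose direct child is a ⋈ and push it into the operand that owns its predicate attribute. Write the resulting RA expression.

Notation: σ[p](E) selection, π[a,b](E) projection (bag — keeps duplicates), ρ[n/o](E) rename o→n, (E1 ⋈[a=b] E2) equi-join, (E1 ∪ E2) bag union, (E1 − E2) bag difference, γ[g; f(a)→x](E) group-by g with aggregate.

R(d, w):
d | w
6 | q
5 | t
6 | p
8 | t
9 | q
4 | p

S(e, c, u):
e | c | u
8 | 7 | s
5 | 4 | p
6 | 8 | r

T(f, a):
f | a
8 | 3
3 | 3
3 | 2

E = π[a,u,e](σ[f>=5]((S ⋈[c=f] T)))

σ filters on f, owned by the right side.
E' = π[a,u,e]((S ⋈[c=f] σ[f>=5](T)))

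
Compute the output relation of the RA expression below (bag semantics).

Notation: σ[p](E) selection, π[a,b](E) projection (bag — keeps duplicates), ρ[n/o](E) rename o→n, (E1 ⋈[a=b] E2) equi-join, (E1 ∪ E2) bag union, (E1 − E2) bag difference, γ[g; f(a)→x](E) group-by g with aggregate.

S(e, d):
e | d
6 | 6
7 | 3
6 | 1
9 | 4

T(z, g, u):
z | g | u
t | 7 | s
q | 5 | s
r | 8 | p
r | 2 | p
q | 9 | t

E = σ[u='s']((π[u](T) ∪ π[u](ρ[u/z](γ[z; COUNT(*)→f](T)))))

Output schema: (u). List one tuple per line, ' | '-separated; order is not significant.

Row counts bottom-up:
  T → 5
  π[u](T) → 5
  T → 5
  γ[z; COUNT(*)→f](T) → 3
  ρ[u/z](γ[z; COUNT(*)→f](T)) → 3
  π[u](ρ[u/z](γ[z; COUNT(*)→f](T))) → 3
  (π[u](T) ∪ π[u](ρ[u/z](γ[z; COUNT(*)→f](T)))) → 8
  σ[u='s']((π[u](T) ∪ π[u](ρ[u/z](γ[z; COUNT(*)→f](T))))) → 2

== RESULT ==
u
s
s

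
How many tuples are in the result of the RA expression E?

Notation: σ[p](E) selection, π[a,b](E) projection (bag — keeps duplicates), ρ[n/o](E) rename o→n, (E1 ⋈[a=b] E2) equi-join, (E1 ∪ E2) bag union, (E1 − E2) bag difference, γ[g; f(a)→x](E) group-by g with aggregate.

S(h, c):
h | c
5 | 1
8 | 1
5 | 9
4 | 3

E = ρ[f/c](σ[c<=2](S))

Stepwise |·|:
  S → 4
  σ[c<=2](S) → 2
  ρ[f/c](σ[c<=2](S)) → 2

|E| = 2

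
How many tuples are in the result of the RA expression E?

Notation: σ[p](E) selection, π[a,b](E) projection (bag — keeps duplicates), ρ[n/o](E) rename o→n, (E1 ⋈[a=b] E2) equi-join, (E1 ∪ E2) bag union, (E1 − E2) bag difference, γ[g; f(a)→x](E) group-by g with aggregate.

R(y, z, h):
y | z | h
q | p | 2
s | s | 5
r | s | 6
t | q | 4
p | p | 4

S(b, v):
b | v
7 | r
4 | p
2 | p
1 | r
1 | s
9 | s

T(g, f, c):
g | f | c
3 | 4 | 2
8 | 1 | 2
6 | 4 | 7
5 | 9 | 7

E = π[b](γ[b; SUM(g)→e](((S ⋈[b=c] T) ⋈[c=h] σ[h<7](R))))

Subexpression sizes:
  S → 6
  T → 4
  (S ⋈[b=c] T) → 4
  R → 5
  σ[h<7](R) → 5
  ((S ⋈[b=c] T) ⋈[c=h] σ[h<7](R)) → 2
  γ[b; SUM(g)→e](((S ⋈[b=c] T) ⋈[c=h] σ[h<7](R))) → 1
  π[b](γ[b; SUM(g)→e](((S ⋈[b=c] T) ⋈[c=h] σ[h<7](R)))) → 1

|E| = 1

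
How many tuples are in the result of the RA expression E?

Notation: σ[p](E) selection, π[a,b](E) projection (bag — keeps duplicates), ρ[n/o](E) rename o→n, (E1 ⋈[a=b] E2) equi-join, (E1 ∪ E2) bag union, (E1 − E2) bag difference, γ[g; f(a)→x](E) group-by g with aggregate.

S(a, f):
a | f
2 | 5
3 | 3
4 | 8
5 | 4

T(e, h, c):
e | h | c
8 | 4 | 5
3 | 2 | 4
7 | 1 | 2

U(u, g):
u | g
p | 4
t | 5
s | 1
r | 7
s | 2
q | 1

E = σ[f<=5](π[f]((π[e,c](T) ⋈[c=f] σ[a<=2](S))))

Subexpression sizes:
  T → 3
  π[e,c](T) → 3
  S → 4
  σ[a<=2](S) → 1
  (π[e,c](T) ⋈[c=f] σ[a<=2](S)) → 1
  π[f]((π[e,c](T) ⋈[c=f] σ[a<=2](S))) → 1
  σ[f<=5](π[f]((π[e,c](T) ⋈[c=f] σ[a<=2](S)))) → 1

|E| = 1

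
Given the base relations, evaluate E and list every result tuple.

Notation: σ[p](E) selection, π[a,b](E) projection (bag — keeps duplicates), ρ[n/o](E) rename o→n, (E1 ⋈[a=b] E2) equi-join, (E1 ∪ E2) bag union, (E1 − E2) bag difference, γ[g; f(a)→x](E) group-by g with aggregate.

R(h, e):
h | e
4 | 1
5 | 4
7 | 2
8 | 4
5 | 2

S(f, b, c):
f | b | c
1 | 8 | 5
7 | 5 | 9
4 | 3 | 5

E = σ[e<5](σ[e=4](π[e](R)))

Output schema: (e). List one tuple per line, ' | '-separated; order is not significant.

Subexpression sizes:
  R → 5
  π[e](R) → 5
  σ[e=4](π[e](R)) → 2
  σ[e<5](σ[e=4](π[e](R))) → 2

== RESULT ==
e
4
4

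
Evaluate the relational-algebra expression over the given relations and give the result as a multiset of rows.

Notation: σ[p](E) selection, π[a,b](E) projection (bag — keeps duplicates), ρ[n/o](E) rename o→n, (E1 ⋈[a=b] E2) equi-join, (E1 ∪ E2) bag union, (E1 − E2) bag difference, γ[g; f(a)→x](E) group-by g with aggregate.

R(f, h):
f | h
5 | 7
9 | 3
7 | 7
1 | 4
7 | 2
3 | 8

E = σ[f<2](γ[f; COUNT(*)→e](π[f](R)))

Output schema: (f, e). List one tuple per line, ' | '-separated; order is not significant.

Per-node cardinality:
  R → 6
  π[f](R) → 6
  γ[f; COUNT(*)→e](π[f](R)) → 5
  σ[f<2](γ[f; COUNT(*)→e](π[f](R))) → 1

== RESULT ==
f | e
1 | 1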